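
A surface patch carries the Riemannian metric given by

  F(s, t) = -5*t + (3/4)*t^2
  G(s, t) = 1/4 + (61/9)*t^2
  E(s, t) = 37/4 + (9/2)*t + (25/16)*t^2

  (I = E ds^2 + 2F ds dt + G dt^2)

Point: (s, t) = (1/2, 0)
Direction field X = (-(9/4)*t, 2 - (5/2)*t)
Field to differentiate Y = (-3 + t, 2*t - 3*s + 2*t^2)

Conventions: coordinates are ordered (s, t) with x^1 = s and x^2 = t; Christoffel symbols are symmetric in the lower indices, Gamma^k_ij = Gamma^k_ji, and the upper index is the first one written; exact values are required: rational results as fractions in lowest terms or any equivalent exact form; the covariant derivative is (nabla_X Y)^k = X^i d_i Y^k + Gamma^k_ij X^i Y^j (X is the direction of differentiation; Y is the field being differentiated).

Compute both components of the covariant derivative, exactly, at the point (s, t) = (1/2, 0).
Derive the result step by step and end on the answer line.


E = 37/4, F = 0, G = 1/4 at the point
E_s = 0, E_t = 9/2, F_s = 0, F_t = -5, G_s = 0, G_t = 0
EG - F^2 = 37/16;  g^inv = (16/37) * [[1/4, 0], [0, 37/4]]
first-kind symbols [ij,l] = (1/2)(d_i g_jl + d_j g_il - d_l g_ij): [ss,s] = E_s/2 = 0, [ss,t] = F_s - E_t/2 = -9/4, [st,s] = E_t/2 = 9/4, [st,t] = G_s/2 = 0, [tt,s] = F_t - G_s/2 = -5, [tt,t] = G_t/2 = 0
Gamma^s_ij = (G*[ij,s] - F*[ij,t])/(EG - F^2), Gamma^t_ij = (E*[ij,t] - F*[ij,s])/(EG - F^2)
Gamma_sss = 0, Gamma_sst = 9/37, Gamma_stt = -20/37, Gamma_tss = -9, Gamma_tst = 0, Gamma_ttt = 0
X = (0, 2), Y = (-3, -3/2) at the point

Answer: (nabla_X Y)^s = 80/37, (nabla_X Y)^t = 4


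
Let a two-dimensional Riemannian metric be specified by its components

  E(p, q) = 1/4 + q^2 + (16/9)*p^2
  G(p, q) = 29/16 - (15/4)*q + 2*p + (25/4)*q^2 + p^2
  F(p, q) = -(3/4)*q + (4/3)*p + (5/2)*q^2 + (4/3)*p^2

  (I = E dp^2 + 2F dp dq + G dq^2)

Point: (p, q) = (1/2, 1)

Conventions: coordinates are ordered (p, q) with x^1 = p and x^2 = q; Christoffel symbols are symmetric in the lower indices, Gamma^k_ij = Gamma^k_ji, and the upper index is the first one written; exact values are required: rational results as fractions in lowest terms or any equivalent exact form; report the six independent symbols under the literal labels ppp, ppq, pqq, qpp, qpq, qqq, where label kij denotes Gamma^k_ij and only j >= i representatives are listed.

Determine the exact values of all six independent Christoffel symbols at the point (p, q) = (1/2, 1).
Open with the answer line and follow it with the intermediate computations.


Answer: Gamma_ppp = 208/1073, Gamma_ppq = 828/1073, Gamma_pqq = 1881/1073, Gamma_qpp = 656/3219, Gamma_qpq = -120/1073, Gamma_qqq = -86/1073

E = 61/36, F = 11/4, G = 89/16 at the point
E_p = 16/9, E_q = 2, F_p = 8/3, F_q = 17/4, G_p = 3, G_q = 35/4
EG - F^2 = 1073/576;  g^inv = (576/1073) * [[89/16, -11/4], [-11/4, 61/36]]
first-kind symbols [ij,l] = (1/2)(d_i g_jl + d_j g_il - d_l g_ij): [pp,p] = E_p/2 = 8/9, [pp,q] = F_p - E_q/2 = 5/3, [pq,p] = E_q/2 = 1, [pq,q] = G_p/2 = 3/2, [qq,p] = F_q - G_p/2 = 11/4, [qq,q] = G_q/2 = 35/8
Gamma^p_ij = (G*[ij,p] - F*[ij,q])/(EG - F^2), Gamma^q_ij = (E*[ij,q] - F*[ij,p])/(EG - F^2)


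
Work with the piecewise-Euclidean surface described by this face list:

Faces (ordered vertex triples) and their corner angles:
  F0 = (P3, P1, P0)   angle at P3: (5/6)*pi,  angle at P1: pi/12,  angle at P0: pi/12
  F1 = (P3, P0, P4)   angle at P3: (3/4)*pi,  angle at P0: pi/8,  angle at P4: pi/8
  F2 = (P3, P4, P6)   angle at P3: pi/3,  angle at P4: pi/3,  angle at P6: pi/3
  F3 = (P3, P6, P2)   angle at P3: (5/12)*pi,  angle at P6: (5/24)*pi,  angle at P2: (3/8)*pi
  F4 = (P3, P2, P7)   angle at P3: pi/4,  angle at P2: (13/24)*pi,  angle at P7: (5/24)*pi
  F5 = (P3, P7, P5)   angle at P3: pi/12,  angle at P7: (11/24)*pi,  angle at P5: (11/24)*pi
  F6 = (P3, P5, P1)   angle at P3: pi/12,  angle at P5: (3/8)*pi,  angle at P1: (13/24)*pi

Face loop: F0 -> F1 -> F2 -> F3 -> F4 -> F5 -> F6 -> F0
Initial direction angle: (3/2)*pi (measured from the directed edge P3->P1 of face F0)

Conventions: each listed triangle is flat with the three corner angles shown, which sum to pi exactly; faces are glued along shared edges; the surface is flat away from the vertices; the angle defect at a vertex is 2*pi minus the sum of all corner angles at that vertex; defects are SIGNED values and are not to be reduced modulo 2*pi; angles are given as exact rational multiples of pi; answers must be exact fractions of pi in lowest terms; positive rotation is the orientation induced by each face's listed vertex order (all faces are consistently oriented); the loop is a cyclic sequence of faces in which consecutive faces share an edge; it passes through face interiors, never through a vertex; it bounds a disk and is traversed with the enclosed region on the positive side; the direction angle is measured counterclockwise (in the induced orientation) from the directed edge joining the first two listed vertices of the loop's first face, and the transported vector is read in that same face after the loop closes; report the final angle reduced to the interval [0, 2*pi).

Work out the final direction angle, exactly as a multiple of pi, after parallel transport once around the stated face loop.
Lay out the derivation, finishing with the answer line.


enclosed vertex P3: corner angles sum to (11/4)*pi, defect = 2*pi - (11/4)*pi = (-3/4)*pi
summing the enclosed defects onto the initial angle, mod 2*pi in the induced orientation:
final angle = (3/2)*pi - (3/4)*pi = (3/4)*pi (mod 2*pi)

Answer: final direction angle = (3/4)*pi


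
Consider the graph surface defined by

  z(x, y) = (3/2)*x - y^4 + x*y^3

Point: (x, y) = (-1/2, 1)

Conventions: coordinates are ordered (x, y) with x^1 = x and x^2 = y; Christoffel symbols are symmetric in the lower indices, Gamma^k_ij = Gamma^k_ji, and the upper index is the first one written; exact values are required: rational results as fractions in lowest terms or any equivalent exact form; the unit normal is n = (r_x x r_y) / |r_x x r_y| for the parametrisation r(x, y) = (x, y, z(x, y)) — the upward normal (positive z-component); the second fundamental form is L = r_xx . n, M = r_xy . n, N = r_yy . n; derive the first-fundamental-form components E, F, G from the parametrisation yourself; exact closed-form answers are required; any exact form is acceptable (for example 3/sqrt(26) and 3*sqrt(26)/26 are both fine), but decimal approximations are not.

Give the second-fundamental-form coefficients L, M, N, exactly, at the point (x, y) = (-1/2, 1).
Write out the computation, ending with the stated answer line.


z_x = 5/2, z_y = -11/2, z_xx = 0, z_xy = 3, z_yy = -15
E = 29/4, F = -55/4, G = 125/4; answer radicand W^2 = 75/2
unnormalised second-form numerators: l = 0, m = 3, n = -15; L = l/sqrt(75/2), and similarly M = m/sqrt(W^2), N = n/sqrt(W^2)

Answer: L = 0, M = sqrt(6)/5, N = -sqrt(6)


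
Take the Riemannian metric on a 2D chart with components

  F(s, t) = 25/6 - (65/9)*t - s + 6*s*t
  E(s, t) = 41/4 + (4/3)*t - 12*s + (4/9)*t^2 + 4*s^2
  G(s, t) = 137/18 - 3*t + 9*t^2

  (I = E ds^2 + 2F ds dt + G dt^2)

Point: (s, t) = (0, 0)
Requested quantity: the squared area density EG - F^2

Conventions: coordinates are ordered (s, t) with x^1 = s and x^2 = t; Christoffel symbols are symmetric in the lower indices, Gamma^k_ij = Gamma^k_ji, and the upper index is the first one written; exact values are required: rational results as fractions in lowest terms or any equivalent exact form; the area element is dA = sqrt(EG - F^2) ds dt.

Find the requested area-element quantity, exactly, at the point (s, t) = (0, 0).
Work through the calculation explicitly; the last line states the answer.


E = 41/4, F = 25/6, G = 137/18; EG - F^2 = 4367/72

Answer: EG - F^2 = 4367/72


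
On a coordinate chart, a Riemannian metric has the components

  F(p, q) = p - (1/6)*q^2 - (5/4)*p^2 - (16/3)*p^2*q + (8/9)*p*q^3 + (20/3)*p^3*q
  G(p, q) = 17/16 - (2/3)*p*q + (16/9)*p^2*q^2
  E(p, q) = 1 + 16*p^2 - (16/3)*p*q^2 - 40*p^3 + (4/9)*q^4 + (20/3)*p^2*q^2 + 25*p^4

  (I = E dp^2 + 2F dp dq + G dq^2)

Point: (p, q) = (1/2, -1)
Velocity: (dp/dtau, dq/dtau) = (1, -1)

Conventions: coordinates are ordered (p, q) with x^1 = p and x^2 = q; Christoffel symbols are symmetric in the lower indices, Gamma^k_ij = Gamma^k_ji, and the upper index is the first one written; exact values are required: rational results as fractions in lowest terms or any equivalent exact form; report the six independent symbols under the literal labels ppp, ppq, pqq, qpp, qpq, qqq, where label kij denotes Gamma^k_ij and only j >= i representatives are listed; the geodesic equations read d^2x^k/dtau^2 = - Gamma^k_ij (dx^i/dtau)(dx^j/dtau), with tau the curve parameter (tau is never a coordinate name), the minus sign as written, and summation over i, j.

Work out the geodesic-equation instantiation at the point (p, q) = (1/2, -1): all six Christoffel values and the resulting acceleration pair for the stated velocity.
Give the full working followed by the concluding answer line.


E = 145/144, F = 11/144, G = 265/144 at the point
E_p = -1/6, E_q = 2/9, F_p = -29/36, F_q = 7/6, G_p = 22/9, G_q = -11/9
EG - F^2 = 133/72;  g^inv = (72/133) * [[265/144, -11/144], [-11/144, 145/144]]
first-kind symbols [ij,l] = (1/2)(d_i g_jl + d_j g_il - d_l g_ij): [pp,p] = E_p/2 = -1/12, [pp,q] = F_p - E_q/2 = -11/12, [pq,p] = E_q/2 = 1/9, [pq,q] = G_p/2 = 11/9, [qq,p] = F_q - G_p/2 = -1/18, [qq,q] = G_q/2 = -11/18
Gamma^p_ij = (G*[ij,p] - F*[ij,q])/(EG - F^2), Gamma^q_ij = (E*[ij,q] - F*[ij,p])/(EG - F^2)
Gamma_ppp = -6/133, Gamma_ppq = 8/133, Gamma_pqq = -4/133, Gamma_qpp = -66/133, Gamma_qpq = 88/133, Gamma_qqq = -44/133
d^2p/dtau^2 = -(Gamma_ppp*(1)^2 + 2*Gamma_ppq*(1)*(-1) + Gamma_pqq*(-1)^2) = 26/133
d^2q/dtau^2 = -(Gamma_qpp*(1)^2 + 2*Gamma_qpq*(1)*(-1) + Gamma_qqq*(-1)^2) = 286/133

Answer: Gamma_ppp = -6/133, Gamma_ppq = 8/133, Gamma_pqq = -4/133, Gamma_qpp = -66/133, Gamma_qpq = 88/133, Gamma_qqq = -44/133; accelerations (d^2p/dtau^2, d^2q/dtau^2) = (26/133, 286/133)


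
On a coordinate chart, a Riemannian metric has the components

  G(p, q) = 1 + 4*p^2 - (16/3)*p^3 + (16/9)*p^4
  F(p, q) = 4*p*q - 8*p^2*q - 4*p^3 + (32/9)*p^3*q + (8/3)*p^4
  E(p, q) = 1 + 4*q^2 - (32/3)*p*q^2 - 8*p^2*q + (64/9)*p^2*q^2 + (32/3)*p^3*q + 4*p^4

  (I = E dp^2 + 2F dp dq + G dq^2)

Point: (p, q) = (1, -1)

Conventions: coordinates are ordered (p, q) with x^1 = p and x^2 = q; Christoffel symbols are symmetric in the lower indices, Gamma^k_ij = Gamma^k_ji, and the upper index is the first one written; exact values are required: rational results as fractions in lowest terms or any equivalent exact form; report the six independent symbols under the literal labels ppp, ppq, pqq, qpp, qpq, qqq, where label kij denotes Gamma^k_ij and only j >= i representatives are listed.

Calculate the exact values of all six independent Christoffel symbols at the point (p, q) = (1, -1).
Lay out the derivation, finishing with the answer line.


E = 25/9, F = -8/9, G = 13/9 at the point
E_p = 32/9, E_q = 16/9, F_p = 0, F_q = -4/9, G_p = -8/9, G_q = 0
EG - F^2 = 29/9;  g^inv = (9/29) * [[13/9, 8/9], [8/9, 25/9]]
first-kind symbols [ij,l] = (1/2)(d_i g_jl + d_j g_il - d_l g_ij): [pp,p] = E_p/2 = 16/9, [pp,q] = F_p - E_q/2 = -8/9, [pq,p] = E_q/2 = 8/9, [pq,q] = G_p/2 = -4/9, [qq,p] = F_q - G_p/2 = 0, [qq,q] = G_q/2 = 0
Gamma^p_ij = (G*[ij,p] - F*[ij,q])/(EG - F^2), Gamma^q_ij = (E*[ij,q] - F*[ij,p])/(EG - F^2)

Answer: Gamma_ppp = 16/29, Gamma_ppq = 8/29, Gamma_pqq = 0, Gamma_qpp = -8/29, Gamma_qpq = -4/29, Gamma_qqq = 0


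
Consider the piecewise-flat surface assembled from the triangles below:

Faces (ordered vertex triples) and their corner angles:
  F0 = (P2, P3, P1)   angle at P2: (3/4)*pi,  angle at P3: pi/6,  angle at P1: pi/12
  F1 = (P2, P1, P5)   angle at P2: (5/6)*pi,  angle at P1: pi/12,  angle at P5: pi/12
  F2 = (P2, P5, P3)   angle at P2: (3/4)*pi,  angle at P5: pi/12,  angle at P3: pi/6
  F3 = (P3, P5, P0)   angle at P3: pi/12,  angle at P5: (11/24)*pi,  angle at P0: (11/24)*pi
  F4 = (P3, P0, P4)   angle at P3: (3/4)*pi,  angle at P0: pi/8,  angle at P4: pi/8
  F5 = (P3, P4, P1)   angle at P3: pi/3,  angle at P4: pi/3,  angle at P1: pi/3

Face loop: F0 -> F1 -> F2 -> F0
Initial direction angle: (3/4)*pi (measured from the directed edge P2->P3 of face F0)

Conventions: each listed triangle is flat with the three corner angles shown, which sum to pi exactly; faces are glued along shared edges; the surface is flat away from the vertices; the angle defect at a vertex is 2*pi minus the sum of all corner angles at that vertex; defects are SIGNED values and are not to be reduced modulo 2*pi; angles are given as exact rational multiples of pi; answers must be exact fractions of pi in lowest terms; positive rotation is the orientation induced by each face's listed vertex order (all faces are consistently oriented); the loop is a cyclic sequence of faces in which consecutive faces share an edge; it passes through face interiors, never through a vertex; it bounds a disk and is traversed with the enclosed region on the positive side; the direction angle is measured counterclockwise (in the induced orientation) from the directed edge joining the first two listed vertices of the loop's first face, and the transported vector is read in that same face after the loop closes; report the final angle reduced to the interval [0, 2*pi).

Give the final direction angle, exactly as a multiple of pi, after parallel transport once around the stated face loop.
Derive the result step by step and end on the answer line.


enclosed vertex P2: corner angles sum to (7/3)*pi, defect = 2*pi - (7/3)*pi = -pi/3
holonomy = initial angle + sum of enclosed defects (mod 2*pi), positive in the induced orientation
final angle = (3/4)*pi - pi/3 = (5/12)*pi (mod 2*pi)

Answer: final direction angle = (5/12)*pi


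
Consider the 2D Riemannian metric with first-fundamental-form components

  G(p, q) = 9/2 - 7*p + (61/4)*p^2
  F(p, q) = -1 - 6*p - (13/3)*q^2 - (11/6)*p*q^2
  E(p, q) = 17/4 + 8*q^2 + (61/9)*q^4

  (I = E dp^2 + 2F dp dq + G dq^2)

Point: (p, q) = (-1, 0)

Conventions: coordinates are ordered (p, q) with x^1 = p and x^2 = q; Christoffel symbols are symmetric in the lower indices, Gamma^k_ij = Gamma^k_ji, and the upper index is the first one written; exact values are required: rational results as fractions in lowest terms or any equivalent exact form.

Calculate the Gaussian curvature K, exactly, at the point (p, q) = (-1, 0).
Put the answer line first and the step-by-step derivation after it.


Answer: K = -32152/223729

E = 17/4, F = 5, G = 107/4, EG - F^2 = 1419/16 at the point
E_p = 0, E_q = 0, F_p = -6, F_q = 0, G_p = -75/2, G_q = 0
E_qq = 16, F_pq = 0, G_pp = 61/2
Brioschi: K = (det M1 - det M2) / (EG - F^2)^2 with the standard first/second-derivative matrices M1, M2.
M1 = [[-E_qq/2 + F_pq - G_pp/2, E_p/2, F_p - E_q/2], [F_q - G_p/2, E, F], [G_q/2, F, G]] = [[-93/4, 0, -6], [75/4, 17/4, 5], [0, 5, 107/4]]; det M1 = -167967/64
M2 = [[0, E_q/2, G_p/2], [E_q/2, E, F], [G_p/2, F, G]] = [[0, 0, -75/4], [0, 17/4, 5], [-75/4, 5, 107/4]]; det M2 = -95625/64
det M1 - det M2 = -36171/32; K = -36171/32 / (1419/16)^2 = -32152/223729


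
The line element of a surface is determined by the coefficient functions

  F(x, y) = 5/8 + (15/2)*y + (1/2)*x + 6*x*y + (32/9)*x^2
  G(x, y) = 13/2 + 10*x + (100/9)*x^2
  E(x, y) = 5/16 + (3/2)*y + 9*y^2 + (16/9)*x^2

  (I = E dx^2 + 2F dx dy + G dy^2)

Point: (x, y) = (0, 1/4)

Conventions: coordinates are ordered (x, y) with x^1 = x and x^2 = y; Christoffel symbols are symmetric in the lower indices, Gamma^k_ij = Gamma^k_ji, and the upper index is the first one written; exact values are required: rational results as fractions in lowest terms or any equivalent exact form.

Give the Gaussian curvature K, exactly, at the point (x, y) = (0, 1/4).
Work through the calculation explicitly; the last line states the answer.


E = 5/4, F = 5/2, G = 13/2, EG - F^2 = 15/8 at the point
E_x = 0, E_y = 6, F_x = 2, F_y = 15/2, G_x = 10, G_y = 0
E_yy = 18, F_xy = 6, G_xx = 200/9
Brioschi: K = (det M1 - det M2) / (EG - F^2)^2 with the standard first/second-derivative matrices M1, M2.
M1 = [[-E_yy/2 + F_xy - G_xx/2, E_x/2, F_x - E_y/2], [F_y - G_x/2, E, F], [G_y/2, F, G]] = [[-127/9, 0, -1], [5/2, 5/4, 5/2], [0, 5/2, 13/2]]; det M1 = -785/24
M2 = [[0, E_y/2, G_x/2], [E_y/2, E, F], [G_x/2, F, G]] = [[0, 3, 5], [3, 5/4, 5/2], [5, 5/2, 13/2]]; det M2 = -59/4
det M1 - det M2 = -431/24; K = -431/24 / (15/8)^2 = -3448/675

Answer: K = -3448/675


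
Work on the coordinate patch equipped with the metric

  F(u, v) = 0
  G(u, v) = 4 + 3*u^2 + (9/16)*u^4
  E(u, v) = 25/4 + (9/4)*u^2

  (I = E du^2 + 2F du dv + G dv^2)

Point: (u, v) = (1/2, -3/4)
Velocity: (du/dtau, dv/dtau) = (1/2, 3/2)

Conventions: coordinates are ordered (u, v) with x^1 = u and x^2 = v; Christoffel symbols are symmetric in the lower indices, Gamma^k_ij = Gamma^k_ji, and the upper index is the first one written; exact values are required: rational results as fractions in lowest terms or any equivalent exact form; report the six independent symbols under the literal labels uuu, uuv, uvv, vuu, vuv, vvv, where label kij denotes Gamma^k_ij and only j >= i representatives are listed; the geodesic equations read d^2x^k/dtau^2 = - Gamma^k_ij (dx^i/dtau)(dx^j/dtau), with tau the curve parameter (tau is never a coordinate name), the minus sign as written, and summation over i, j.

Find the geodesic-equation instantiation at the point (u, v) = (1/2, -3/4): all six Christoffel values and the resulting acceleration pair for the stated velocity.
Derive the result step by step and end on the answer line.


E = 109/16, F = 0, G = 1225/256 at the point
E_u = 9/4, E_v = 0, F_u = 0, F_v = 0, G_u = 105/32, G_v = 0
EG - F^2 = 133525/4096;  g^inv = (4096/133525) * [[1225/256, 0], [0, 109/16]]
first-kind symbols [ij,l] = (1/2)(d_i g_jl + d_j g_il - d_l g_ij): [uu,u] = E_u/2 = 9/8, [uu,v] = F_u - E_v/2 = 0, [uv,u] = E_v/2 = 0, [uv,v] = G_u/2 = 105/64, [vv,u] = F_v - G_u/2 = -105/64, [vv,v] = G_v/2 = 0
Gamma^u_ij = (G*[ij,u] - F*[ij,v])/(EG - F^2), Gamma^v_ij = (E*[ij,v] - F*[ij,u])/(EG - F^2)
Gamma_uuu = 18/109, Gamma_uuv = 0, Gamma_uvv = -105/436, Gamma_vuu = 0, Gamma_vuv = 12/35, Gamma_vvv = 0
d^2u/dtau^2 = -(Gamma_uuu*(1/2)^2 + 2*Gamma_uuv*(1/2)*(3/2) + Gamma_uvv*(3/2)^2) = 873/1744
d^2v/dtau^2 = -(Gamma_vuu*(1/2)^2 + 2*Gamma_vuv*(1/2)*(3/2) + Gamma_vvv*(3/2)^2) = -18/35

Answer: Gamma_uuu = 18/109, Gamma_uuv = 0, Gamma_uvv = -105/436, Gamma_vuu = 0, Gamma_vuv = 12/35, Gamma_vvv = 0; accelerations (d^2u/dtau^2, d^2v/dtau^2) = (873/1744, -18/35)


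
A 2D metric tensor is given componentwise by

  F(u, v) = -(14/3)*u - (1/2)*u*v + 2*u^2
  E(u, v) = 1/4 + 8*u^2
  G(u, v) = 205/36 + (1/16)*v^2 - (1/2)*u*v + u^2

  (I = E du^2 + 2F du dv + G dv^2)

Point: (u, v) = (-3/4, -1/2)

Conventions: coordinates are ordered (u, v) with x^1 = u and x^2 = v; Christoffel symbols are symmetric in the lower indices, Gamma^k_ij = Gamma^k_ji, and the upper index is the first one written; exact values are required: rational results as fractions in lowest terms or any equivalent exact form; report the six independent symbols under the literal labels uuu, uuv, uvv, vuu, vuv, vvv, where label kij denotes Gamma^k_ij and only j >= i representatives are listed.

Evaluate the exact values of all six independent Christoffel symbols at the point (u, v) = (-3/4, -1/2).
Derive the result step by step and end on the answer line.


E = 19/4, F = 71/16, G = 3505/576 at the point
E_u = -12, E_v = 0, F_u = -89/12, F_v = 3/8, G_u = -5/4, G_v = 5/16
EG - F^2 = 10613/1152;  g^inv = (1152/10613) * [[3505/576, -71/16], [-71/16, 19/4]]
first-kind symbols [ij,l] = (1/2)(d_i g_jl + d_j g_il - d_l g_ij): [uu,u] = E_u/2 = -6, [uu,v] = F_u - E_v/2 = -89/12, [uv,u] = E_v/2 = 0, [uv,v] = G_u/2 = -5/8, [vv,u] = F_v - G_u/2 = 1, [vv,v] = G_v/2 = 5/32
Gamma^u_ij = (G*[ij,u] - F*[ij,v])/(EG - F^2), Gamma^v_ij = (E*[ij,v] - F*[ij,u])/(EG - F^2)

Answer: Gamma_uuu = -4146/10613, Gamma_uuv = 3195/10613, Gamma_uvv = 24845/42452, Gamma_vuu = -9912/10613, Gamma_vuv = -3420/10613, Gamma_vvv = -4257/10613


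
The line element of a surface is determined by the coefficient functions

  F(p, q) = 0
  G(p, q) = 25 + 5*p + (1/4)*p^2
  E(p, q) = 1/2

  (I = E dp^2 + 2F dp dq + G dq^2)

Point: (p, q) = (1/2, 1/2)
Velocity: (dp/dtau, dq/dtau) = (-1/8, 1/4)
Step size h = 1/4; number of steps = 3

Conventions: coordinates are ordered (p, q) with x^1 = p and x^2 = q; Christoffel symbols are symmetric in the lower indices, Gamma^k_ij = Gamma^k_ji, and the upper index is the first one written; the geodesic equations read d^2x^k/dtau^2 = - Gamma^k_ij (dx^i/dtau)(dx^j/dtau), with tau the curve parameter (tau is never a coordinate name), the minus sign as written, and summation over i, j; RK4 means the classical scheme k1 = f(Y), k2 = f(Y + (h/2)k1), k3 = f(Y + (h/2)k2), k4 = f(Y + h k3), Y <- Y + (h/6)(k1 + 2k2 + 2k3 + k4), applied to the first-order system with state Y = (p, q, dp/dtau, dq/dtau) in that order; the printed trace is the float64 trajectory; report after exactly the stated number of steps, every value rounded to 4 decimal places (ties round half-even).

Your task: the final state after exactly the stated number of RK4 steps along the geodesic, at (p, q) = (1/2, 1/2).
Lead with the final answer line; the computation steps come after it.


Answer: p = 0.4990, q = 0.6881, dp/dtau = 0.1222, dq/dtau = 0.2500

f(Y) = (dp/dtau, dq/dtau, -Gamma^p_ij Y'^i Y'^j, -Gamma^q_ij Y'^i Y'^j) with the Gammas evaluated at the stage position; h = 0.250000; intermediate values shown to 6 dp
step 0: p = 0.5000, q = 0.5000, dp/dtau = -0.1250, dq/dtau = 0.2500
step 1:
  k1: at (p, q) = (0.500000, 0.500000), (dp/dtau, dq/dtau) = (-0.125000, 0.250000); Gamma_ppp = 0.000000, Gamma_ppq = 0.000000, Gamma_pqq = -5.250000, Gamma_qpp = 0.000000, Gamma_qpq = 0.095238, Gamma_qqq = 0.000000; k1 = (-0.125000, 0.250000, 0.328125, 0.005952)
  k2: at (p, q) = (0.484375, 0.531250), (dp/dtau, dq/dtau) = (-0.083984, 0.250744); Gamma_ppp = 0.000000, Gamma_ppq = 0.000000, Gamma_pqq = -5.242188, Gamma_qpp = 0.000000, Gamma_qpq = 0.095380, Gamma_qqq = 0.000000; k2 = (-0.083984, 0.250744, 0.329590, 0.004017)
  k3: at (p, q) = (0.489502, 0.531343), (dp/dtau, dq/dtau) = (-0.083801, 0.250502); Gamma_ppp = 0.000000, Gamma_ppq = 0.000000, Gamma_pqq = -5.244751, Gamma_qpp = 0.000000, Gamma_qpq = 0.095333, Gamma_qqq = 0.000000; k3 = (-0.083801, 0.250502, 0.329115, 0.004003)
  k4: at (p, q) = (0.479050, 0.562626), (dp/dtau, dq/dtau) = (-0.042721, 0.251001); Gamma_ppp = 0.000000, Gamma_ppq = 0.000000, Gamma_pqq = -5.239525, Gamma_qpp = 0.000000, Gamma_qpq = 0.095429, Gamma_qqq = 0.000000; k4 = (-0.042721, 0.251001, 0.330097, 0.002047)
  Y <- Y + (h/6)(k1 + 2k2 + 2k3 + k4): p = 0.4790, q = 0.5626, dp/dtau = -0.0427, dq/dtau = 0.2510
step 2:
  k1: at (p, q) = (0.479029, 0.562646), (dp/dtau, dq/dtau) = (-0.042682, 0.251002); Gamma_ppp = 0.000000, Gamma_ppq = 0.000000, Gamma_pqq = -5.239515, Gamma_qpp = 0.000000, Gamma_qpq = 0.095429, Gamma_qqq = 0.000000; k1 = (-0.042682, 0.251002, 0.330099, 0.002045)
  k2: at (p, q) = (0.473694, 0.594021), (dp/dtau, dq/dtau) = (-0.001420, 0.251257); Gamma_ppp = 0.000000, Gamma_ppq = 0.000000, Gamma_pqq = -5.236847, Gamma_qpp = 0.000000, Gamma_qpq = 0.095477, Gamma_qqq = 0.000000; k2 = (-0.001420, 0.251257, 0.330603, 0.000068)
  k3: at (p, q) = (0.478852, 0.594053), (dp/dtau, dq/dtau) = (-0.001357, 0.251010); Gamma_ppp = 0.000000, Gamma_ppq = 0.000000, Gamma_pqq = -5.239426, Gamma_qpp = 0.000000, Gamma_qpq = 0.095430, Gamma_qqq = 0.000000; k3 = (-0.001357, 0.251010, 0.330116, 0.000065)
  k4: at (p, q) = (0.478690, 0.625398), (dp/dtau, dq/dtau) = (0.039847, 0.251018); Gamma_ppp = 0.000000, Gamma_ppq = 0.000000, Gamma_pqq = -5.239345, Gamma_qpp = 0.000000, Gamma_qpq = 0.095432, Gamma_qqq = 0.000000; k4 = (0.039847, 0.251018, 0.330131, -0.001909)
  Y <- Y + (h/6)(k1 + 2k2 + 2k3 + k4): p = 0.4787, q = 0.6254, dp/dtau = 0.0399, dq/dtau = 0.2510
step 3:
  k1: at (p, q) = (0.478680, 0.625419), (dp/dtau, dq/dtau) = (0.039887, 0.251018); Gamma_ppp = 0.000000, Gamma_ppq = 0.000000, Gamma_pqq = -5.239340, Gamma_qpp = 0.000000, Gamma_qpq = 0.095432, Gamma_qqq = 0.000000; k1 = (0.039887, 0.251018, 0.330132, -0.001911)
  k2: at (p, q) = (0.483666, 0.656796), (dp/dtau, dq/dtau) = (0.081154, 0.250779); Gamma_ppp = 0.000000, Gamma_ppq = 0.000000, Gamma_pqq = -5.241833, Gamma_qpp = 0.000000, Gamma_qpq = 0.095386, Gamma_qqq = 0.000000; k2 = (0.081154, 0.250779, 0.329661, -0.003883)
  k3: at (p, q) = (0.488824, 0.656766), (dp/dtau, dq/dtau) = (0.081095, 0.250533); Gamma_ppp = 0.000000, Gamma_ppq = 0.000000, Gamma_pqq = -5.244412, Gamma_qpp = 0.000000, Gamma_qpq = 0.095340, Gamma_qqq = 0.000000; k3 = (0.081095, 0.250533, 0.329175, -0.003874)
  k4: at (p, q) = (0.498954, 0.688052), (dp/dtau, dq/dtau) = (0.122181, 0.250050); Gamma_ppp = 0.000000, Gamma_ppq = 0.000000, Gamma_pqq = -5.249477, Gamma_qpp = 0.000000, Gamma_qpq = 0.095248, Gamma_qqq = 0.000000; k4 = (0.122181, 0.250050, 0.328223, -0.005820)
  Y <- Y + (h/6)(k1 + 2k2 + 2k3 + k4): p = 0.4990, q = 0.6881, dp/dtau = 0.1222, dq/dtau = 0.2500


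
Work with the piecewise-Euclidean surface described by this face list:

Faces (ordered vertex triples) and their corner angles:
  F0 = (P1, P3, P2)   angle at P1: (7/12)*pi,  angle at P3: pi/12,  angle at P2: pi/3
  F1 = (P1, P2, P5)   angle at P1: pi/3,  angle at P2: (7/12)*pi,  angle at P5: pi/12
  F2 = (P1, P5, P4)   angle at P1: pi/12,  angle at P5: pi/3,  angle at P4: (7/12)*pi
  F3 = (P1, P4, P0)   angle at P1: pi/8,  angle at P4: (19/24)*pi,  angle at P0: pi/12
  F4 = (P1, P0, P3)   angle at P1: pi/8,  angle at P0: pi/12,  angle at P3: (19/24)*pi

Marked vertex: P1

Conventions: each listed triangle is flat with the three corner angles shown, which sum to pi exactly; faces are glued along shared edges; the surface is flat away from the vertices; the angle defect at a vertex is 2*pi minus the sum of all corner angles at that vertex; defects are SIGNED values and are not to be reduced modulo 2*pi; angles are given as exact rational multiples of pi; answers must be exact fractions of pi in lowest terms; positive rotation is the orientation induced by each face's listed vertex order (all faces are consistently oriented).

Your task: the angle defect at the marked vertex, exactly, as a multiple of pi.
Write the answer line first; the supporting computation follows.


Answer: defect(P1) = (3/4)*pi

Sum of corner angles at P1: (5/4)*pi
defect = 2*pi - (5/4)*pi


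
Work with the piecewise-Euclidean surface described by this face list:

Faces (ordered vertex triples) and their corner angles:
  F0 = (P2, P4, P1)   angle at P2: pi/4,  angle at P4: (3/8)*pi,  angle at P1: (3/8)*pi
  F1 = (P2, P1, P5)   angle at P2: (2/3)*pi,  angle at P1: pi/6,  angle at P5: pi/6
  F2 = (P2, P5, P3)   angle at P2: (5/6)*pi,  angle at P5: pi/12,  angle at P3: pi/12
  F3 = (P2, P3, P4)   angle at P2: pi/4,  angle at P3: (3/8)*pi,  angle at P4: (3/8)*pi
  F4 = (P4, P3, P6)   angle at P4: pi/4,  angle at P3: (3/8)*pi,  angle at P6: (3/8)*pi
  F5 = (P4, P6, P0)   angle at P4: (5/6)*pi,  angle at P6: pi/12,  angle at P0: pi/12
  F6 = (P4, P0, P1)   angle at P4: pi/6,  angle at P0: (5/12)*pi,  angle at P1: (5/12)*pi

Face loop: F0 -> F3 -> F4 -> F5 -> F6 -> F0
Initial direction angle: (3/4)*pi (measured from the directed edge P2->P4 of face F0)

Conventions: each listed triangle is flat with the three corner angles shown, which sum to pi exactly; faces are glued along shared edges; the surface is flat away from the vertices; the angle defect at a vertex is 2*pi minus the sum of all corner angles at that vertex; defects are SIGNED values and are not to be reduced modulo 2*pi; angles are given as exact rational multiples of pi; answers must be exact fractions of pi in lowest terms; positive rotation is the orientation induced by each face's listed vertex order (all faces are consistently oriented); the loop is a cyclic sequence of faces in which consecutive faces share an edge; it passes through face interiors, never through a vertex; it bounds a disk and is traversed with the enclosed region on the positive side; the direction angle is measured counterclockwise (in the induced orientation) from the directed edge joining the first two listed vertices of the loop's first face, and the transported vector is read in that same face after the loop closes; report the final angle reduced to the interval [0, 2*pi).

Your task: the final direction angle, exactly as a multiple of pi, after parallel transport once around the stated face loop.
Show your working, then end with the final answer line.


enclosed vertex P4: corner angles sum to 2*pi, defect = 2*pi - 2*pi = 0
the final direction is the initial angle plus the enclosed defects, taken mod 2*pi in the induced orientation
final angle = (3/4)*pi + 0 = (3/4)*pi (mod 2*pi)

Answer: final direction angle = (3/4)*pi


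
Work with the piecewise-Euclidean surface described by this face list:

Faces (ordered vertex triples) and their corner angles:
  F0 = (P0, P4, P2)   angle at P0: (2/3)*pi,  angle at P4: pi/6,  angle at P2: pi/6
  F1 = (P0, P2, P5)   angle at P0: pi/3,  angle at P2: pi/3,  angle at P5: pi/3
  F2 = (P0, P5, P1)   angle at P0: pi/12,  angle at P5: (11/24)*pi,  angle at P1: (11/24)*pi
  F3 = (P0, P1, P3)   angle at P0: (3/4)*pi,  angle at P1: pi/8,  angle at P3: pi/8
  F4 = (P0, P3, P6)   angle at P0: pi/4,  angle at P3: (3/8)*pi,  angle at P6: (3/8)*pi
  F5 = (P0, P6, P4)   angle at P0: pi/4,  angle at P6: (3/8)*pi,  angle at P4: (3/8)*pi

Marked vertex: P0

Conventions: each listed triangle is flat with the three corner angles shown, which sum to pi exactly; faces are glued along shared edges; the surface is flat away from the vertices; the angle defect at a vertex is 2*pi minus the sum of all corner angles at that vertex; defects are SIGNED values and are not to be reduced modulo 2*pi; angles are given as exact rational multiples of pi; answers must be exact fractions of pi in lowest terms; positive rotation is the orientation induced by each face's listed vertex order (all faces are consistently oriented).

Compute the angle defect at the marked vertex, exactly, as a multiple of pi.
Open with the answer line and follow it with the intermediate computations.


Answer: defect(P0) = -pi/3

Sum of corner angles at P0: (7/3)*pi
defect = 2*pi - (7/3)*pi


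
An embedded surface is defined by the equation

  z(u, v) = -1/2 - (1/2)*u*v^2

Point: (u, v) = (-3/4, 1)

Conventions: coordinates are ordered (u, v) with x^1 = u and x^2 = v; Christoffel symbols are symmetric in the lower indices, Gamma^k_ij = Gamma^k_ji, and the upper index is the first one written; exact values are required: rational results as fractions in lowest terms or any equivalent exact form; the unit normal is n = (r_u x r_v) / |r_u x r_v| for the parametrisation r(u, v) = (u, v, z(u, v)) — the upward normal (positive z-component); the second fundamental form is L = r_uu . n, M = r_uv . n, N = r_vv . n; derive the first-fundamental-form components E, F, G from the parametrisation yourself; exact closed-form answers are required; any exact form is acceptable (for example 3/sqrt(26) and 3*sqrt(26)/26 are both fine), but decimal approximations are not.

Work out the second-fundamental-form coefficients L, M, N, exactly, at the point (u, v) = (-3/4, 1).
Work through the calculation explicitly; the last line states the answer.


z_u = -1/2, z_v = 3/4, z_uu = 0, z_uv = -1, z_vv = 3/4
E = 5/4, F = -3/8, G = 25/16; answer radicand W^2 = 29/16
unnormalised second-form numerators: l = 0, m = -1, n = 3/4; L = l/sqrt(29/16), and similarly M = m/sqrt(W^2), N = n/sqrt(W^2)

Answer: L = 0, M = -4*sqrt(29)/29, N = 3*sqrt(29)/29


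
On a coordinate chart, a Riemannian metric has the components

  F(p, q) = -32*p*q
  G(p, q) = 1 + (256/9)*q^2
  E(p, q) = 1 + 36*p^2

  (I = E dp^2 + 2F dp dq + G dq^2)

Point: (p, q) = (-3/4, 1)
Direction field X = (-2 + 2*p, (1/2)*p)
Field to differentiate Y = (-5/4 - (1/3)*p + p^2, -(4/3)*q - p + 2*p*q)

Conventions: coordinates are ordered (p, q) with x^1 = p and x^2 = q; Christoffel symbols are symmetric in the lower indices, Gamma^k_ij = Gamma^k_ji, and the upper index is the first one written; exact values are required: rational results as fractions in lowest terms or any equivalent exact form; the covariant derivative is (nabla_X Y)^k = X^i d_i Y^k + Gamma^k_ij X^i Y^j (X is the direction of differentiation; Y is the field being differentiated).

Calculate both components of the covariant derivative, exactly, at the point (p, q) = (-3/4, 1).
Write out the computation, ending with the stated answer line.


E = 85/4, F = 24, G = 265/9 at the point
E_p = -54, E_q = 0, F_p = -32, F_q = 24, G_p = 0, G_q = 512/9
EG - F^2 = 1789/36;  g^inv = (36/1789) * [[265/9, -24], [-24, 85/4]]
first-kind symbols [ij,l] = (1/2)(d_i g_jl + d_j g_il - d_l g_ij): [pp,p] = E_p/2 = -27, [pp,q] = F_p - E_q/2 = -32, [pq,p] = E_q/2 = 0, [pq,q] = G_p/2 = 0, [qq,p] = F_q - G_p/2 = 24, [qq,q] = G_q/2 = 256/9
Gamma^p_ij = (G*[ij,p] - F*[ij,q])/(EG - F^2), Gamma^q_ij = (E*[ij,q] - F*[ij,p])/(EG - F^2)
Gamma_ppp = -972/1789, Gamma_ppq = 0, Gamma_pqq = 864/1789, Gamma_qpp = -1152/1789, Gamma_qpq = 0, Gamma_qqq = 1024/1789
X = (-7/2, -3/8), Y = (-7/16, -25/12) at the point

Answer: (nabla_X Y)^p = 255985/42936, (nabla_X Y)^q = -85195/28624


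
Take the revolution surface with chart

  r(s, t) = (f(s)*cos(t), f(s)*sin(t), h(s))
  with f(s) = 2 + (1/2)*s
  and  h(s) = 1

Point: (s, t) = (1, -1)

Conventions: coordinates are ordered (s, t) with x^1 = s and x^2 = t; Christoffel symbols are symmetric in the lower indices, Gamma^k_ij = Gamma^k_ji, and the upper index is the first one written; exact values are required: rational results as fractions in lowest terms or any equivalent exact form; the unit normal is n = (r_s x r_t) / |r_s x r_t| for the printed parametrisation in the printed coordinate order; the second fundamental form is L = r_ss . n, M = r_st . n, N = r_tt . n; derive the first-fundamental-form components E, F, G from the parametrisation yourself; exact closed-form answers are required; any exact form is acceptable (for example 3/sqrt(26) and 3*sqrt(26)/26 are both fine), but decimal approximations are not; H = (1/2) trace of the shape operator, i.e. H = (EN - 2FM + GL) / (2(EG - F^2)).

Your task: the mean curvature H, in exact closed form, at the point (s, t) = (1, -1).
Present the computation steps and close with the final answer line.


f = 5/2, f' = 1/2, f'' = 0, h' = 0, h'' = 0
E = 1/4, F = 0, G = 25/4; answer radicand W^2 = 1/4
unnormalised second-form numerators: l = 0, m = 0, n = 0; L = l/sqrt(1/4), and similarly M = m/sqrt(W^2), N = n/sqrt(W^2)
H = (E*n - 2*F*m + G*l) / (2*(EG - F^2)*sqrt(W^2)); E*n - 2*F*m + G*l = 0, EG - F^2 = 25/16, so H = (0)/sqrt(1/4)

Answer: H = 0


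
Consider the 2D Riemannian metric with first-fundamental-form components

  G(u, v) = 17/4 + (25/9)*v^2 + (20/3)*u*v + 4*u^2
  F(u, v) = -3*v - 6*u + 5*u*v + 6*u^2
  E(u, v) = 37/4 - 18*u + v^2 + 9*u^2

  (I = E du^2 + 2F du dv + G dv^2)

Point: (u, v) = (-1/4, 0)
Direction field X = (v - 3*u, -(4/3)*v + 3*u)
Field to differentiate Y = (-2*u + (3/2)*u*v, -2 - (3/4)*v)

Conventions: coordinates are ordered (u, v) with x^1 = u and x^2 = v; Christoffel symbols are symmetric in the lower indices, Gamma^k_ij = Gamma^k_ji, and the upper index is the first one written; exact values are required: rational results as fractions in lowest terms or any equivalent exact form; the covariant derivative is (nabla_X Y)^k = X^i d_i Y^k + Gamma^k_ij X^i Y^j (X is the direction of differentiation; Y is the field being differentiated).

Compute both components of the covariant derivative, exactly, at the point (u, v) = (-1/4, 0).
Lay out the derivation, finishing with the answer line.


E = 229/16, F = 15/8, G = 9/2 at the point
E_u = -45/2, E_v = 0, F_u = -9, F_v = -17/4, G_u = -2, G_v = -5/3
EG - F^2 = 3897/64;  g^inv = (64/3897) * [[9/2, -15/8], [-15/8, 229/16]]
first-kind symbols [ij,l] = (1/2)(d_i g_jl + d_j g_il - d_l g_ij): [uu,u] = E_u/2 = -45/4, [uu,v] = F_u - E_v/2 = -9, [uv,u] = E_v/2 = 0, [uv,v] = G_u/2 = -1, [vv,u] = F_v - G_u/2 = -13/4, [vv,v] = G_v/2 = -5/6
Gamma^u_ij = (G*[ij,u] - F*[ij,v])/(EG - F^2), Gamma^v_ij = (E*[ij,v] - F*[ij,u])/(EG - F^2)
Gamma_uuu = -240/433, Gamma_uuv = 40/1299, Gamma_uvv = -836/3897, Gamma_vuu = -766/433, Gamma_vuv = -916/3897, Gamma_vvv = -1120/11691
X = (3/4, -3/4), Y = (1/2, -2) at the point

Answer: (nabla_X Y)^u = -75077/41568, (nabla_X Y)^v = 12229/62352


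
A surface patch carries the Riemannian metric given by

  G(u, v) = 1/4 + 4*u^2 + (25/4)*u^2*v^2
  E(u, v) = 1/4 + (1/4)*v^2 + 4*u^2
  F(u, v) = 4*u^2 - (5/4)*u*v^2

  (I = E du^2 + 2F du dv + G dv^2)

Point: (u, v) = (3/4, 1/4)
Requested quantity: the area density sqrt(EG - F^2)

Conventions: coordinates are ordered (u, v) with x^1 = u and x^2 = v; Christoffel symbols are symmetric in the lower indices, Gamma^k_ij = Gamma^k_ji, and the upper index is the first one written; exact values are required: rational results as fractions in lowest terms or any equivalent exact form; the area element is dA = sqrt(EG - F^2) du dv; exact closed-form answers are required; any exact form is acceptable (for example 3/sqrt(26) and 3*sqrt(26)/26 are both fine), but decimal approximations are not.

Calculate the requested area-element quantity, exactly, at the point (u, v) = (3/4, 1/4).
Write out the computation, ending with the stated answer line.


E = 161/64, F = 561/256, G = 2785/1024; EG - F^2 = 4177/2048

Answer: sqrt(EG - F^2) = sqrt(8354)/64


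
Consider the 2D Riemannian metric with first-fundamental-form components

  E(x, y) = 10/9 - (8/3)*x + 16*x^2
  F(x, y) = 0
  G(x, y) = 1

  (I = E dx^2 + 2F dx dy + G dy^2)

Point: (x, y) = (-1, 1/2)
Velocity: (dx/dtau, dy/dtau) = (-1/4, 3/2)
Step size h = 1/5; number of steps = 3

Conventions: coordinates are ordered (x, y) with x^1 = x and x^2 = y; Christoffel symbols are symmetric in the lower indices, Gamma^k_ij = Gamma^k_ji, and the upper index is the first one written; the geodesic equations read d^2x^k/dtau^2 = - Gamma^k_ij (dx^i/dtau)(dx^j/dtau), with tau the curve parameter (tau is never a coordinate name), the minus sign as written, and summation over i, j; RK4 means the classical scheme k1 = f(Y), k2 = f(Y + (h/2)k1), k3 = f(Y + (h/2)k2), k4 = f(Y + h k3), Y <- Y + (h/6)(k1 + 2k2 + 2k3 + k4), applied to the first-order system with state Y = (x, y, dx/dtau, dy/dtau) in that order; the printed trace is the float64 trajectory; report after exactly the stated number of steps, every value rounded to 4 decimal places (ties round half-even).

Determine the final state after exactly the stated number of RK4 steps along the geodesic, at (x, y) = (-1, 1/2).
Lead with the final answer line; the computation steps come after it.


Answer: x = -1.1412, y = 1.4000, dx/dtau = -0.2224, dy/dtau = 1.5000

f(Y) = (dx/dtau, dy/dtau, -Gamma^x_ij Y'^i Y'^j, -Gamma^y_ij Y'^i Y'^j) with the Gammas evaluated at the stage position; h = 0.200000; intermediate values shown to 6 dp
step 0: x = -1.0000, y = 0.5000, dx/dtau = -0.2500, dy/dtau = 1.5000
step 1:
  k1: at (x, y) = (-1.000000, 0.500000), (dx/dtau, dy/dtau) = (-0.250000, 1.500000); Gamma_xxx = -0.876404, Gamma_xxy = 0.000000, Gamma_xyy = 0.000000, Gamma_yxx = 0.000000, Gamma_yxy = 0.000000, Gamma_yyy = 0.000000; k1 = (-0.250000, 1.500000, 0.054775, 0.000000)
  k2: at (x, y) = (-1.025000, 0.650000), (dx/dtau, dy/dtau) = (-0.244522, 1.500000); Gamma_xxx = -0.858572, Gamma_xxy = 0.000000, Gamma_xyy = 0.000000, Gamma_yxx = 0.000000, Gamma_yxy = 0.000000, Gamma_yyy = 0.000000; k2 = (-0.244522, 1.500000, 0.051335, 0.000000)
  k3: at (x, y) = (-1.024452, 0.650000), (dx/dtau, dy/dtau) = (-0.244866, 1.500000); Gamma_xxx = -0.858956, Gamma_xxy = 0.000000, Gamma_xyy = 0.000000, Gamma_yxx = 0.000000, Gamma_yxy = 0.000000, Gamma_yyy = 0.000000; k3 = (-0.244866, 1.500000, 0.051503, 0.000000)
  k4: at (x, y) = (-1.048973, 0.800000), (dx/dtau, dy/dtau) = (-0.239699, 1.500000); Gamma_xxx = -0.842103, Gamma_xxy = 0.000000, Gamma_xyy = 0.000000, Gamma_yxx = 0.000000, Gamma_yxy = 0.000000, Gamma_yyy = 0.000000; k4 = (-0.239699, 1.500000, 0.048384, 0.000000)
  Y <- Y + (h/6)(k1 + 2k2 + 2k3 + k4): x = -1.0489, y = 0.8000, dx/dtau = -0.2397, dy/dtau = 1.5000
step 2:
  k1: at (x, y) = (-1.048949, 0.800000), (dx/dtau, dy/dtau) = (-0.239706, 1.500000); Gamma_xxx = -0.842119, Gamma_xxy = 0.000000, Gamma_xyy = 0.000000, Gamma_yxx = 0.000000, Gamma_yxy = 0.000000, Gamma_yyy = 0.000000; k1 = (-0.239706, 1.500000, 0.048387, 0.000000)
  k2: at (x, y) = (-1.072920, 0.950000), (dx/dtau, dy/dtau) = (-0.234867, 1.500000); Gamma_xxx = -0.826237, Gamma_xxy = 0.000000, Gamma_xyy = 0.000000, Gamma_yxx = 0.000000, Gamma_yxy = 0.000000, Gamma_yyy = 0.000000; k2 = (-0.234867, 1.500000, 0.045577, 0.000000)
  k3: at (x, y) = (-1.072436, 0.950000), (dx/dtau, dy/dtau) = (-0.235148, 1.500000); Gamma_xxx = -0.826552, Gamma_xxy = 0.000000, Gamma_xyy = 0.000000, Gamma_yxx = 0.000000, Gamma_yxy = 0.000000, Gamma_yyy = 0.000000; k3 = (-0.235148, 1.500000, 0.045704, 0.000000)
  k4: at (x, y) = (-1.095979, 1.100000), (dx/dtau, dy/dtau) = (-0.230565, 1.500000); Gamma_xxx = -0.811485, Gamma_xxy = 0.000000, Gamma_xyy = 0.000000, Gamma_yxx = 0.000000, Gamma_yxy = 0.000000, Gamma_yyy = 0.000000; k4 = (-0.230565, 1.500000, 0.043139, 0.000000)
  Y <- Y + (h/6)(k1 + 2k2 + 2k3 + k4): x = -1.0960, y = 1.1000, dx/dtau = -0.2306, dy/dtau = 1.5000
step 3:
  k1: at (x, y) = (-1.095959, 1.100000), (dx/dtau, dy/dtau) = (-0.230569, 1.500000); Gamma_xxx = -0.811497, Gamma_xxy = 0.000000, Gamma_xyy = 0.000000, Gamma_yxx = 0.000000, Gamma_yxy = 0.000000, Gamma_yyy = 0.000000; k1 = (-0.230569, 1.500000, 0.043141, 0.000000)
  k2: at (x, y) = (-1.119016, 1.250000), (dx/dtau, dy/dtau) = (-0.226255, 1.500000); Gamma_xxx = -0.797238, Gamma_xxy = 0.000000, Gamma_xyy = 0.000000, Gamma_yxx = 0.000000, Gamma_yxy = 0.000000, Gamma_yyy = 0.000000; k2 = (-0.226255, 1.500000, 0.040812, 0.000000)
  k3: at (x, y) = (-1.118585, 1.250000), (dx/dtau, dy/dtau) = (-0.226488, 1.500000); Gamma_xxx = -0.797500, Gamma_xxy = 0.000000, Gamma_xyy = 0.000000, Gamma_yxx = 0.000000, Gamma_yxy = 0.000000, Gamma_yyy = 0.000000; k3 = (-0.226488, 1.500000, 0.040909, 0.000000)
  k4: at (x, y) = (-1.141257, 1.400000), (dx/dtau, dy/dtau) = (-0.222387, 1.500000); Gamma_xxx = -0.783928, Gamma_xxy = 0.000000, Gamma_xyy = 0.000000, Gamma_yxx = 0.000000, Gamma_yxy = 0.000000, Gamma_yyy = 0.000000; k4 = (-0.222387, 1.500000, 0.038770, 0.000000)
  Y <- Y + (h/6)(k1 + 2k2 + 2k3 + k4): x = -1.1412, y = 1.4000, dx/dtau = -0.2224, dy/dtau = 1.5000
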